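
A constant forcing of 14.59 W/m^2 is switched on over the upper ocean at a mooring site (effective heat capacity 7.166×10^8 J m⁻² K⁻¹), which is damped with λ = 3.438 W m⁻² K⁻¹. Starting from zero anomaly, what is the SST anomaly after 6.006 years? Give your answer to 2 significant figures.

Areal heat capacity C = 7.166×10^8 J m⁻² K⁻¹ (given).
τ = C / λ = 7.17×10^8 / 3.438 = 2.08×10^8 s.
Equilibrium anomaly ΔT_eq = F / λ = 14.59 / 3.438 = 4.24 K.
t = 6.006 years = 1.90×10^8 s, so t/τ = 0.909.
ΔT(t) = ΔT_eq (1 − e^(−t/τ)) = 4.24 × (1 − e^−0.909) = 2.53 K.

2.5 K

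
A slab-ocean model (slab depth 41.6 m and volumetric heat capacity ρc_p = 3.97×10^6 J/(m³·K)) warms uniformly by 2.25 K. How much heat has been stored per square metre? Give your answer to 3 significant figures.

Areal heat capacity C = ρc_p × D = 3.97×10^6 × 41.6 = 1.65×10^8 J/(m^2 K).
ΔQ = C ΔT = 1.65×10^8 × 2.25 = 3.72×10^8 J/m².

3.72×10^8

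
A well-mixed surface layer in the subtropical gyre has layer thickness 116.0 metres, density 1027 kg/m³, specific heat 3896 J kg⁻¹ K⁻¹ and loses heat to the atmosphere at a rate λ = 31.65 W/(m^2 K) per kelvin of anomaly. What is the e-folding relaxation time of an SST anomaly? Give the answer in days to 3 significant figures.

Areal heat capacity C = ρ c_p D = 1027 × 3896 × 116.0 = 4.64×10^8 J/(m^2 K).
Relaxation time τ = C / λ = 4.64×10^8 / 31.65 = 1.47×10^7 s.
In days: 1.47×10^7 s / (86400 s/day) = 170 days.

170 days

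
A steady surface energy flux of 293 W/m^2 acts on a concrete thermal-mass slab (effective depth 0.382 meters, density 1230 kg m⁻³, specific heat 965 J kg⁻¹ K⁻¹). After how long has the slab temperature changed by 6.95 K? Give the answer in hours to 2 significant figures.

3.0 hours

Areal heat capacity C = ρ c_p D = 1230 × 965 × 0.382 = 4.53×10^5 J m⁻² K⁻¹.
Time required: Δt = C ΔT / F = 4.53×10^5 × 6.95 / 293 = 10800 s.
In hours: 10800 s / (3600 s/hour) = 2.99 hours.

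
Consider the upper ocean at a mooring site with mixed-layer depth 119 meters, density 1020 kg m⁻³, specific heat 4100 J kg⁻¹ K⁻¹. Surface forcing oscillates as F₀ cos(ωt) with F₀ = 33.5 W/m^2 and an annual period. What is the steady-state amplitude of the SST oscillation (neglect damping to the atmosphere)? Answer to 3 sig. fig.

0.338 K

Areal heat capacity C = ρ c_p D = 1020 × 4100 × 119 = 4.98×10^8 J m⁻² K⁻¹.
Angular frequency ω = 2π / T = 2π / 3.15×10^7 s = 1.99×10^-7 s⁻¹.
Cω = 4.98×10^8 × 1.99×10^-7 = 99.2 W/(m²·K).
Amplitude A = F₀ / (Cω) = 33.5 / 99.2 = 0.338 K.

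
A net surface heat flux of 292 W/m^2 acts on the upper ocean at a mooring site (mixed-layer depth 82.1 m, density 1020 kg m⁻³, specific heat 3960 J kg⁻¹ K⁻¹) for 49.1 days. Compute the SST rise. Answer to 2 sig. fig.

Areal heat capacity C = ρ c_p D = 1020 × 3960 × 82.1 = 3.32×10^8 J/(m^2 K).
Net heat input Q = F Δt = 292 × (49.1 days × 86400 s/day) = 1.24×10^9 J/m².
ΔT = Q / C = 1.24×10^9 / 3.32×10^8 = 3.74 K.

3.7 K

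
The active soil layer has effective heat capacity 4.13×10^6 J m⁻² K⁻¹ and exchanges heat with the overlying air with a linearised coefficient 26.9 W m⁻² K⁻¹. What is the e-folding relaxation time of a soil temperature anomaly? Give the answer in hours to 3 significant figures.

Areal heat capacity C = 4.13×10^6 J m⁻² K⁻¹ (given).
Relaxation time τ = C / λ = 4.13×10^6 / 26.9 = 1.54×10^5 s.
In hours: 1.54×10^5 s / (3600 s/hour) = 42.6 hours.

42.6 hours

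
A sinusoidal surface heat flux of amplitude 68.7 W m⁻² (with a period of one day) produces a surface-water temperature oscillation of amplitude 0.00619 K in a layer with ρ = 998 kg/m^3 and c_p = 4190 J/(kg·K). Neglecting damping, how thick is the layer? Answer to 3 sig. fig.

36.5 m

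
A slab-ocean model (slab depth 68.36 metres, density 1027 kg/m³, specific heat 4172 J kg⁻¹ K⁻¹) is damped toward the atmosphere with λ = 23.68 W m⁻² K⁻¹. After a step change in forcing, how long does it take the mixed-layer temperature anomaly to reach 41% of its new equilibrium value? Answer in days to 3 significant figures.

75.5 days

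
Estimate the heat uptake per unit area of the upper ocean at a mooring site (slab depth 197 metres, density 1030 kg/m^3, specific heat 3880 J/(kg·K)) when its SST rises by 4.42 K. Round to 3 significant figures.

Areal heat capacity C = ρ c_p D = 1030 × 3880 × 197 = 7.87×10^8 J m⁻² K⁻¹.
ΔQ = C ΔT = 7.87×10^8 × 4.42 = 3.48×10^9 J/m².

3.48×10^9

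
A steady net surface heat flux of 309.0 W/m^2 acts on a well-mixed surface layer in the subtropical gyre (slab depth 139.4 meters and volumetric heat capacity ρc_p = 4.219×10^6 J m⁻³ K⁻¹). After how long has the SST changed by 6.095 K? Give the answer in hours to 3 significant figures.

Areal heat capacity C = ρc_p × D = 4.219×10^6 × 139.4 = 5.88×10^8 J m⁻² K⁻¹.
Time required: Δt = C ΔT / F = 5.88×10^8 × 6.095 / 309.0 = 1.16×10^7 s.
In hours: 1.16×10^7 s / (3600 s/hour) = 3220 hours.

3220 hours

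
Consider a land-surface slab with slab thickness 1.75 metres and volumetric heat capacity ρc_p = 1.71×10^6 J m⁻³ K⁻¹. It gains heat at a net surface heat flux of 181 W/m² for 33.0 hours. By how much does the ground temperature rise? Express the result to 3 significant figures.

Areal heat capacity C = ρc_p × D = 1.71×10^6 × 1.75 = 2.99×10^6 J/(m^2 K).
Net heat input Q = F Δt = 181 × (33.0 hours × 3600 s/hour) = 2.15×10^7 J/m².
ΔT = Q / C = 2.15×10^7 / 2.99×10^6 = 7.19 K.

7.19 K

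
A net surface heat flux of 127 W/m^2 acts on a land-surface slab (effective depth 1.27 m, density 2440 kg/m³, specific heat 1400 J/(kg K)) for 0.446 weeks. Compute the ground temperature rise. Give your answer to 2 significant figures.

Areal heat capacity C = ρ c_p D = 2440 × 1400 × 1.27 = 4.34×10^6 J/(m²·K).
Net heat input Q = F Δt = 127 × (0.446 weeks × 6.048×10^5 s/week) = 3.43×10^7 J/m².
ΔT = Q / C = 3.43×10^7 / 4.34×10^6 = 7.90 K.

7.9 K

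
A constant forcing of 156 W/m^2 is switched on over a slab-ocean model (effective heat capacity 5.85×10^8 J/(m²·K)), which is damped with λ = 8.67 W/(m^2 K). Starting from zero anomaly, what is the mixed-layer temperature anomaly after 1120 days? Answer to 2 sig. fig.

14 K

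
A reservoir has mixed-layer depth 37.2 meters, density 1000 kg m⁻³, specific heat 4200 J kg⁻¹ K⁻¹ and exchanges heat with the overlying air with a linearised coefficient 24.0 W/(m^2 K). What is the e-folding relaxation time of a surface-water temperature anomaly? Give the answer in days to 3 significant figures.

Areal heat capacity C = ρ c_p D = 1000 × 4200 × 37.2 = 1.56×10^8 J/(m^2 K).
Relaxation time τ = C / λ = 1.56×10^8 / 24.0 = 6.51×10^6 s.
In days: 6.51×10^6 s / (86400 s/day) = 75.3 days.

75.3 days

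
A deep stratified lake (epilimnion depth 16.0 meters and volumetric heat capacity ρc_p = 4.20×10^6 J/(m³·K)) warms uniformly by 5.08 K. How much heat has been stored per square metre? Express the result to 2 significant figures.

3.4×10^8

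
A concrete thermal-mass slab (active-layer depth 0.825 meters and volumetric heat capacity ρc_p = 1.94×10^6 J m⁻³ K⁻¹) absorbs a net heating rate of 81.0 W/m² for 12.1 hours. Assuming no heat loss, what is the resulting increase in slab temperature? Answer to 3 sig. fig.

Areal heat capacity C = ρc_p × D = 1.94×10^6 × 0.825 = 1.60×10^6 J/(m^2 K).
Net heat input Q = F Δt = 81.0 × (12.1 hours × 3600 s/hour) = 3.53×10^6 J/m².
ΔT = Q / C = 3.53×10^6 / 1.60×10^6 = 2.20 K.

2.20 K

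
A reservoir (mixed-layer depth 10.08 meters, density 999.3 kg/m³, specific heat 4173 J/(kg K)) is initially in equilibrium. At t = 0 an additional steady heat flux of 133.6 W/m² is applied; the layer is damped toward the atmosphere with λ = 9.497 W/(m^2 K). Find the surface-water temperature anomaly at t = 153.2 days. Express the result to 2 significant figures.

13 K

Areal heat capacity C = ρ c_p D = 999.3 × 4173 × 10.08 = 4.20×10^7 J m⁻² K⁻¹.
τ = C / λ = 4.20×10^7 / 9.497 = 4.43×10^6 s.
Equilibrium anomaly ΔT_eq = F / λ = 133.6 / 9.497 = 14.1 K.
t = 153.2 days = 1.32×10^7 s, so t/τ = 2.99.
ΔT(t) = ΔT_eq (1 − e^(−t/τ)) = 14.1 × (1 − e^−2.99) = 13.4 K.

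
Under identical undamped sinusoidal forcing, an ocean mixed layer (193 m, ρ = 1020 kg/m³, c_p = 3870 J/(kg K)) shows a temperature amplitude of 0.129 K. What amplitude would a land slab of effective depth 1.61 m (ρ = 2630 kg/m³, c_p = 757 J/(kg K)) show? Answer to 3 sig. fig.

30.7 K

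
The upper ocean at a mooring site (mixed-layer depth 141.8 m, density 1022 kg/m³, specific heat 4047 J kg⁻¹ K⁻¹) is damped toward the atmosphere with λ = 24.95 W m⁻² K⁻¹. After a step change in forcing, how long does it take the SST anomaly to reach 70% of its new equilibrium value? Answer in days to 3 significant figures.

Areal heat capacity C = ρ c_p D = 1022 × 4047 × 141.8 = 5.86×10^8 J/(m^2 K).
τ = C / λ = 5.86×10^8 / 24.95 = 2.35×10^7 s.
Fraction reached: 1 − e^(−t/τ) = 0.70 ⇒ t = −τ ln(1 − 0.70) = τ × 1.20.
t = 2.83×10^7 s = 328 days.

328 days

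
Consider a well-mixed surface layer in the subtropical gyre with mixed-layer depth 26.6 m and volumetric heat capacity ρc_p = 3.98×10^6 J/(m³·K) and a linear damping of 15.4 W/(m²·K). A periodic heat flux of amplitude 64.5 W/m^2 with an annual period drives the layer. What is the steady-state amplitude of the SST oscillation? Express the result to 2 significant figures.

Areal heat capacity C = ρc_p × D = 3.98×10^6 × 26.6 = 1.06×10^8 J m⁻² K⁻¹.
Angular frequency ω = 2π / T = 2π / 3.15×10^7 s = 1.99×10^-7 s⁻¹.
√((Cω)² + λ²) = √((21.1)² + 15.4²) = 26.1 W/(m²·K).
Amplitude A = F₀ / √((Cω)²+λ²) = 64.5 / 26.1 = 2.47 K.

2.5 K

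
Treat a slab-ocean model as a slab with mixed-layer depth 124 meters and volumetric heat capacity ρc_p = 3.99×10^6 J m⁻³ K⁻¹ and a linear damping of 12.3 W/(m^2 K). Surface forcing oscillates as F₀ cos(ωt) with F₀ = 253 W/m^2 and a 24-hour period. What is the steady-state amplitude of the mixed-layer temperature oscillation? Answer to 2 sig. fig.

Areal heat capacity C = ρc_p × D = 3.99×10^6 × 124 = 4.95×10^8 J/(m^2 K).
Angular frequency ω = 2π / T = 2π / 86400 s = 7.27×10^-5 s⁻¹.
√((Cω)² + λ²) = √((36000)² + 12.3²) = 36000 W/(m²·K).
Amplitude A = F₀ / √((Cω)²+λ²) = 253 / 36000 = 0.00703 K.

0.0070 K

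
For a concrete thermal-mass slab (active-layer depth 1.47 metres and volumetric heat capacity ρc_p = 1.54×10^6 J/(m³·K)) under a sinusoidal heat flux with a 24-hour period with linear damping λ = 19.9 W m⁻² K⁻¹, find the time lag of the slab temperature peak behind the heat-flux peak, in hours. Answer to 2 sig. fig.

5.5 hours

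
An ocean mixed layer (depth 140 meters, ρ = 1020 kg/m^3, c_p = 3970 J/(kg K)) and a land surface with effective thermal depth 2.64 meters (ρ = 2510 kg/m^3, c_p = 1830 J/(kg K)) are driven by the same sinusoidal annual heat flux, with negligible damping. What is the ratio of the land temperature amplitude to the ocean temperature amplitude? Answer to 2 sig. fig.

C_ocean = 1020 × 3970 × 140 = 5.67×10^8 J/(m²·K).
C_land = 2510 × 1830 × 2.64 = 1.21×10^7 J/(m²·K).
Undamped amplitude ∝ 1/C, so A_land/A_ocean = C_ocean/C_land = 46.8.

47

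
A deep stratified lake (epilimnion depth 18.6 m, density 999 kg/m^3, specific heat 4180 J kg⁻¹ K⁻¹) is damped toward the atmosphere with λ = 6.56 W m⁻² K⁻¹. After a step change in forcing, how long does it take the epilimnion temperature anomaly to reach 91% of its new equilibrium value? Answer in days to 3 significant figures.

330 days

Areal heat capacity C = ρ c_p D = 999 × 4180 × 18.6 = 7.77×10^7 J m⁻² K⁻¹.
τ = C / λ = 7.77×10^7 / 6.56 = 1.18×10^7 s.
Fraction reached: 1 − e^(−t/τ) = 0.91 ⇒ t = −τ ln(1 − 0.91) = τ × 2.41.
t = 2.85×10^7 s = 330 days.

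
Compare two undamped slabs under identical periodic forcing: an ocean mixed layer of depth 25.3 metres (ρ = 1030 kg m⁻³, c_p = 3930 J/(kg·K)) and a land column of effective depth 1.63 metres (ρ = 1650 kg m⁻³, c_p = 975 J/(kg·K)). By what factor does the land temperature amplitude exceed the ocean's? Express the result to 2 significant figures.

C_ocean = 1030 × 3930 × 25.3 = 1.02×10^8 J/(m²·K).
C_land = 1650 × 975 × 1.63 = 2.62×10^6 J/(m²·K).
Undamped amplitude ∝ 1/C, so A_land/A_ocean = C_ocean/C_land = 39.1.

39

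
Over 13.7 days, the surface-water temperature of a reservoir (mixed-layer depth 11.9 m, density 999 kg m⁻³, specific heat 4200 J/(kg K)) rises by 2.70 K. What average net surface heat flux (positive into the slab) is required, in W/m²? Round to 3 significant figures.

114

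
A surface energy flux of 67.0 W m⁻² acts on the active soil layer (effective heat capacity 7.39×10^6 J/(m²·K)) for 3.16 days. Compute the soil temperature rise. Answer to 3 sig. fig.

Areal heat capacity C = 7.39×10^6 J/(m²·K) (given).
Net heat input Q = F Δt = 67.0 × (3.16 days × 86400 s/day) = 1.83×10^7 J/m².
ΔT = Q / C = 1.83×10^7 / 7.39×10^6 = 2.48 K.

2.48 K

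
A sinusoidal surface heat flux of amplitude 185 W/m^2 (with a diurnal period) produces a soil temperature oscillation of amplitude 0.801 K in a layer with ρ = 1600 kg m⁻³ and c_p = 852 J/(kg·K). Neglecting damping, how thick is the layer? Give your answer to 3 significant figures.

2.33 m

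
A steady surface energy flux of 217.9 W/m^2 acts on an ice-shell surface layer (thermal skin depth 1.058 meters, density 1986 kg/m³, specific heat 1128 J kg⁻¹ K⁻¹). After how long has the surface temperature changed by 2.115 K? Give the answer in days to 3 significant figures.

0.266 days

Areal heat capacity C = ρ c_p D = 1986 × 1128 × 1.058 = 2.37×10^6 J/(m²·K).
Time required: Δt = C ΔT / F = 2.37×10^6 × 2.115 / 217.9 = 23000 s.
In days: 23000 s / (86400 s/day) = 0.266 days.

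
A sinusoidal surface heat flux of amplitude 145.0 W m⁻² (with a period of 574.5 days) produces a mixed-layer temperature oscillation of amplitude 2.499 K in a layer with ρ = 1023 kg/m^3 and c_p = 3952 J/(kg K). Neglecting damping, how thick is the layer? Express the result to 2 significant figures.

ω = 2π / 4.96×10^7 s = 1.27×10^-7 s⁻¹.
Required C = F₀ / (A ω) = 145.0 / (2.499 × 1.27×10^-7) = 4.58×10^8 J/(m²·K).
D = C / (ρ c_p) = 4.58×10^8 / (1023 × 3952) = 113 m.

110 m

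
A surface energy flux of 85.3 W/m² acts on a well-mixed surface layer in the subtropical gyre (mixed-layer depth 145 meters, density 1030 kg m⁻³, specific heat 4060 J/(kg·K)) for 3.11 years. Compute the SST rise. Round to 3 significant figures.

Areal heat capacity C = ρ c_p D = 1030 × 4060 × 145 = 6.06×10^8 J m⁻² K⁻¹.
Net heat input Q = F Δt = 85.3 × (3.11 years × 3.156×10^7 s/year) = 8.37×10^9 J/m².
ΔT = Q / C = 8.37×10^9 / 6.06×10^8 = 13.8 K.

13.8 K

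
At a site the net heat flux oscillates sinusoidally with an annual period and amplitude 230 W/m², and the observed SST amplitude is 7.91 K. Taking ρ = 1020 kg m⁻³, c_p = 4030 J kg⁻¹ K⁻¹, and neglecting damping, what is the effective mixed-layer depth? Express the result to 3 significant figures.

ω = 2π / 3.15×10^7 s = 1.99×10^-7 s⁻¹.
Required C = F₀ / (A ω) = 230 / (7.91 × 1.99×10^-7) = 1.46×10^8 J/(m²·K).
D = C / (ρ c_p) = 1.46×10^8 / (1020 × 4030) = 35.5 m.

35.5 m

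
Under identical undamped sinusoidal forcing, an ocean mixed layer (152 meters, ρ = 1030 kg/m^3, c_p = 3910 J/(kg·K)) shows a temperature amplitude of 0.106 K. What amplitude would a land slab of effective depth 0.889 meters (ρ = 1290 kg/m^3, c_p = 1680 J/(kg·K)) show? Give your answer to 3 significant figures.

C_ocean = 6.12×10^8 J/(m²·K); C_land = 1.93×10^6 J/(m²·K).
A ∝ 1/C ⇒ A_land = A_ocean × C_ocean/C_land = 0.106 × 318 = 33.7 K.

33.7 K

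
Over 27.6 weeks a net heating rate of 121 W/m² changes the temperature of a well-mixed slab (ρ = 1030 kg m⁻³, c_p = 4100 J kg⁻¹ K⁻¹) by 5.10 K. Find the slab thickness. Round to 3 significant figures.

Heat input Q = F Δt = 121 × 1.67×10^7 s = 2.02×10^9 J/m².
Required areal heat capacity C = Q / ΔT = 3.96×10^8 J/(m²·K).
Depth D = C / (ρ c_p) = 3.96×10^8 / (1030 × 4100) = 93.8 m.

93.8 m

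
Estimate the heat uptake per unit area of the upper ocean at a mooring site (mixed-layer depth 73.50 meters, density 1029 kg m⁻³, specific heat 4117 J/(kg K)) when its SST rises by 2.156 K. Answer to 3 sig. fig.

6.71×10^8

Areal heat capacity C = ρ c_p D = 1029 × 4117 × 73.50 = 3.11×10^8 J m⁻² K⁻¹.
ΔQ = C ΔT = 3.11×10^8 × 2.156 = 6.71×10^8 J/m².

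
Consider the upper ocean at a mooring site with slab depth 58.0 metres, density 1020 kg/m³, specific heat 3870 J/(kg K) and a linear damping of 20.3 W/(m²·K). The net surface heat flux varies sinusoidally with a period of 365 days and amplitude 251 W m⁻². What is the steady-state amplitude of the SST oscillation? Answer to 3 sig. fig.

5.03 K

Areal heat capacity C = ρ c_p D = 1020 × 3870 × 58.0 = 2.29×10^8 J/(m²·K).
Angular frequency ω = 2π / T = 2π / 3.15×10^7 s = 1.99×10^-7 s⁻¹.
√((Cω)² + λ²) = √((45.6)² + 20.3²) = 49.9 W/(m²·K).
Amplitude A = F₀ / √((Cω)²+λ²) = 251 / 49.9 = 5.03 K.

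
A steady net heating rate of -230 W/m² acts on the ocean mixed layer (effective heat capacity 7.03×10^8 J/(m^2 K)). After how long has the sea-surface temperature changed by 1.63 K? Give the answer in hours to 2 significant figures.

1400 hours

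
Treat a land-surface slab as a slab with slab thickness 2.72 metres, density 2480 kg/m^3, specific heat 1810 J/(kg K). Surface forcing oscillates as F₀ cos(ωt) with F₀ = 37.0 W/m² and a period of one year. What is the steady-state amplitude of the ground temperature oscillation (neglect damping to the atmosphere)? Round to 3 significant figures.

15.2 K

Areal heat capacity C = ρ c_p D = 2480 × 1810 × 2.72 = 1.22×10^7 J/(m^2 K).
Angular frequency ω = 2π / T = 2π / 3.15×10^7 s = 1.99×10^-7 s⁻¹.
Cω = 1.22×10^7 × 1.99×10^-7 = 2.43 W/(m²·K).
Amplitude A = F₀ / (Cω) = 37.0 / 2.43 = 15.2 K.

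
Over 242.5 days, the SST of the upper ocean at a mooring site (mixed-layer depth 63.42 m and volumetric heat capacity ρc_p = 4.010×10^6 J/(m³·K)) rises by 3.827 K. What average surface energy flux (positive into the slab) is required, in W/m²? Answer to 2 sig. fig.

46

Areal heat capacity C = ρc_p × D = 4.010×10^6 × 63.42 = 2.54×10^8 J/(m^2 K).
Required heat per unit area: Q = C ΔT = 2.54×10^8 × 3.827 = 9.73×10^8 J/m².
Flux F = Q / Δt = 9.73×10^8 / 2.10×10^7 s = 46.5 W/m².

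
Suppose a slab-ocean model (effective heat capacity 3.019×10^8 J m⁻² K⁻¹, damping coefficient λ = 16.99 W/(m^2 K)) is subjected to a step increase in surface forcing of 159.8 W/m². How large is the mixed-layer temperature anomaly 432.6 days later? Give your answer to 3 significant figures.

Areal heat capacity C = 3.019×10^8 J m⁻² K⁻¹ (given).
τ = C / λ = 3.02×10^8 / 16.99 = 1.78×10^7 s.
Equilibrium anomaly ΔT_eq = F / λ = 159.8 / 16.99 = 9.41 K.
t = 432.6 days = 3.74×10^7 s, so t/τ = 2.10.
ΔT(t) = ΔT_eq (1 − e^(−t/τ)) = 9.41 × (1 − e^−2.10) = 8.26 K.

8.26 K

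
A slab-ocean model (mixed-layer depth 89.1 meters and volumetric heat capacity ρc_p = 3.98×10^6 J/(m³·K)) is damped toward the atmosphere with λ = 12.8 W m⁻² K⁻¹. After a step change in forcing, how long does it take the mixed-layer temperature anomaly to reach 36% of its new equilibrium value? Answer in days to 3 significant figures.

143 days

Areal heat capacity C = ρc_p × D = 3.98×10^6 × 89.1 = 3.55×10^8 J/(m^2 K).
τ = C / λ = 3.55×10^8 / 12.8 = 2.77×10^7 s.
Fraction reached: 1 − e^(−t/τ) = 0.36 ⇒ t = −τ ln(1 − 0.36) = τ × 0.446.
t = 1.24×10^7 s = 143 days.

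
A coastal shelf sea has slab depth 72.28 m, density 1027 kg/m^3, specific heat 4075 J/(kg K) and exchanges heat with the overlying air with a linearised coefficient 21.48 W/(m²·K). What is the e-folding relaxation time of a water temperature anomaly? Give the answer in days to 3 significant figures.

163 days

Areal heat capacity C = ρ c_p D = 1027 × 4075 × 72.28 = 3.02×10^8 J m⁻² K⁻¹.
Relaxation time τ = C / λ = 3.02×10^8 / 21.48 = 1.41×10^7 s.
In days: 1.41×10^7 s / (86400 s/day) = 163 days.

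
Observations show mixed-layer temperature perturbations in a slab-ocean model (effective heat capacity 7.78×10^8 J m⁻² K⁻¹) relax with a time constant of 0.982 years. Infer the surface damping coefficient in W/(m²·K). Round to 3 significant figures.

Areal heat capacity C = 7.78×10^8 J m⁻² K⁻¹ (given).
τ = 0.982 years = 3.10×10^7 s.
λ = C / τ = 7.78×10^8 / 3.10×10^7 = 25.1 W/(m²·K).

25.1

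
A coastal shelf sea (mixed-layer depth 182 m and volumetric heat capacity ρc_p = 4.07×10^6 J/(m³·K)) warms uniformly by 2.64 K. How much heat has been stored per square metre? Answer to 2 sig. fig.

Areal heat capacity C = ρc_p × D = 4.07×10^6 × 182 = 7.41×10^8 J/(m^2 K).
ΔQ = C ΔT = 7.41×10^8 × 2.64 = 1.96×10^9 J/m².

2.0×10^9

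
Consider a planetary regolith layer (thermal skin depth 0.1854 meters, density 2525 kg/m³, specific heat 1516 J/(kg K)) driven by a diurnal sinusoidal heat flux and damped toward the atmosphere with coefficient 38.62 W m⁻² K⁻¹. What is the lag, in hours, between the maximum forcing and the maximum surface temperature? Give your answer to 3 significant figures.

3.55 hours

Areal heat capacity C = ρ c_p D = 2525 × 1516 × 0.1854 = 7.10×10^5 J/(m^2 K).
ω = 2π / 86400 s = 7.27×10^-5 s⁻¹.
Phase lag φ = arctan(Cω/λ) = arctan(51.6/38.62) = 0.928 rad.
Time lag = φ / ω = 0.928 / 7.27×10^-5 = 12800 s = 3.55 hours.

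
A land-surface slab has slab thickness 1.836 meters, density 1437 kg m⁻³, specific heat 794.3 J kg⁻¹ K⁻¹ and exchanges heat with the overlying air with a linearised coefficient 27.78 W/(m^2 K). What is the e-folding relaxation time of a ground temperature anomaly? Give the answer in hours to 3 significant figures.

Areal heat capacity C = ρ c_p D = 1437 × 794.3 × 1.836 = 2.10×10^6 J/(m^2 K).
Relaxation time τ = C / λ = 2.10×10^6 / 27.78 = 75400 s.
In hours: 75400 s / (3600 s/hour) = 21.0 hours.

21.0 hours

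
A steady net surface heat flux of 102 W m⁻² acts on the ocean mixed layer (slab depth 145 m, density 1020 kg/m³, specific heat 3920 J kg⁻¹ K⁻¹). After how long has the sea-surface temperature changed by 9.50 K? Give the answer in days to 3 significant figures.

625 days

Areal heat capacity C = ρ c_p D = 1020 × 3920 × 145 = 5.80×10^8 J/(m²·K).
Time required: Δt = C ΔT / F = 5.80×10^8 × 9.50 / 102 = 5.40×10^7 s.
In days: 5.40×10^7 s / (86400 s/day) = 625 days.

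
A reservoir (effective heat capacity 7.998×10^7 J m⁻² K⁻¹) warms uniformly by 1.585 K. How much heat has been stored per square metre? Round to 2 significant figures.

Areal heat capacity C = 7.998×10^7 J m⁻² K⁻¹ (given).
ΔQ = C ΔT = 8.00×10^7 × 1.585 = 1.27×10^8 J/m².

1.3×10^8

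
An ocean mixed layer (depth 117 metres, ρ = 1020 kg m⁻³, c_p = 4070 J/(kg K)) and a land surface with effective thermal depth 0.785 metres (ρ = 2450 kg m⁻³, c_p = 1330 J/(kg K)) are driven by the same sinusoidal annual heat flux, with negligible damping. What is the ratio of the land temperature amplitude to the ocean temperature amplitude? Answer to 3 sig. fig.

190

C_ocean = 1020 × 4070 × 117 = 4.86×10^8 J/(m²·K).
C_land = 2450 × 1330 × 0.785 = 2.56×10^6 J/(m²·K).
Undamped amplitude ∝ 1/C, so A_land/A_ocean = C_ocean/C_land = 190.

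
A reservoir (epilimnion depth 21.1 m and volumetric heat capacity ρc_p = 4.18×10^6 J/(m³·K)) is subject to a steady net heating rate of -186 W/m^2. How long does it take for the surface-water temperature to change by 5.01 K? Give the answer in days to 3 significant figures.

Areal heat capacity C = ρc_p × D = 4.18×10^6 × 21.1 = 8.82×10^7 J/(m²·K).
Time required: Δt = C ΔT / F = 8.82×10^7 × -5.01 / -186 = 2.38×10^6 s.
In days: 2.38×10^6 s / (86400 s/day) = 27.5 days.

27.5 days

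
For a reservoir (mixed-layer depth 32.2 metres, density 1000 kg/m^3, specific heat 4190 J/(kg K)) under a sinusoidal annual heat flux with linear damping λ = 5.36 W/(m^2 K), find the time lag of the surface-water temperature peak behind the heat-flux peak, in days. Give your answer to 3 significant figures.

Areal heat capacity C = ρ c_p D = 1000 × 4190 × 32.2 = 1.35×10^8 J/(m²·K).
ω = 2π / 3.15×10^7 s = 1.99×10^-7 s⁻¹.
Phase lag φ = arctan(Cω/λ) = arctan(26.9/5.36) = 1.37 rad.
Time lag = φ / ω = 1.37 / 1.99×10^-7 = 6.90×10^6 s = 79.8 days.

79.8 days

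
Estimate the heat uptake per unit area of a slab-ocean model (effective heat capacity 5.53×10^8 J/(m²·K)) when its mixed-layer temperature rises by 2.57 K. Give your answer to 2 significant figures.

1.4×10^9

Areal heat capacity C = 5.53×10^8 J/(m²·K) (given).
ΔQ = C ΔT = 5.53×10^8 × 2.57 = 1.42×10^9 J/m².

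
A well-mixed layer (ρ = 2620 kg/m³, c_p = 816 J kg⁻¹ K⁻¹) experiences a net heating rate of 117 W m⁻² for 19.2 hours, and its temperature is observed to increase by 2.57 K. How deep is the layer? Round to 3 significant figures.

1.47 m

Heat input Q = F Δt = 117 × 69100 s = 8.09×10^6 J/m².
Required areal heat capacity C = Q / ΔT = 3.15×10^6 J/(m²·K).
Depth D = C / (ρ c_p) = 3.15×10^6 / (2620 × 816) = 1.47 m.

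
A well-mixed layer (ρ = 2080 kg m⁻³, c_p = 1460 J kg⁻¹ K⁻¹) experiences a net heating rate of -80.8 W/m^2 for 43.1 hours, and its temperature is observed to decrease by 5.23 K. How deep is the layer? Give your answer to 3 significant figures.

Heat input Q = F Δt = -80.8 × 1.55×10^5 s = -1.25×10^7 J/m².
Required areal heat capacity C = Q / ΔT = 2.40×10^6 J/(m²·K).
Depth D = C / (ρ c_p) = 2.40×10^6 / (2080 × 1460) = 0.789 m.

0.789 m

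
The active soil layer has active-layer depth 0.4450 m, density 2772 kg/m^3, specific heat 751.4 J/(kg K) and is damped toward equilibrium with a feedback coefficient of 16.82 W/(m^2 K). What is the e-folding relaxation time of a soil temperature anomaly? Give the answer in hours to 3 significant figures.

15.3 hours

Areal heat capacity C = ρ c_p D = 2772 × 751.4 × 0.4450 = 9.27×10^5 J/(m²·K).
Relaxation time τ = C / λ = 9.27×10^5 / 16.82 = 55100 s.
In hours: 55100 s / (3600 s/hour) = 15.3 hours.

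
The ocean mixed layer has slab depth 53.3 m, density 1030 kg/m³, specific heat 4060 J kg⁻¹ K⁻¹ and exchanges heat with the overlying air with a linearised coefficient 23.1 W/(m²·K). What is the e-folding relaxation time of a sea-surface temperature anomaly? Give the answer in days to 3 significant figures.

Areal heat capacity C = ρ c_p D = 1030 × 4060 × 53.3 = 2.23×10^8 J/(m²·K).
Relaxation time τ = C / λ = 2.23×10^8 / 23.1 = 9.65×10^6 s.
In days: 9.65×10^6 s / (86400 s/day) = 112 days.

112 days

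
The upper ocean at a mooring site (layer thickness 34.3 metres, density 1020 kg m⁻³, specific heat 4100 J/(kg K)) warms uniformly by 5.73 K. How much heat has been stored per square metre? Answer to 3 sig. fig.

8.22×10^8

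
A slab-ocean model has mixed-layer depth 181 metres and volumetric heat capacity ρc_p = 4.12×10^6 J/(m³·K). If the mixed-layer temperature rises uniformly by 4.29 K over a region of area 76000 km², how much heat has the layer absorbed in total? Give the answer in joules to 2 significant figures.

Areal heat capacity C = ρc_p × D = 4.12×10^6 × 181 = 7.46×10^8 J m⁻² K⁻¹.
Heat per unit area: q = C ΔT = 7.46×10^8 × 4.29 = 3.20×10^9 J/m².
Total heat: Q = q × A = 3.20×10^9 × (76000 × 10⁶ m²) = 2.43×10^20 J.

2.4×10^20 J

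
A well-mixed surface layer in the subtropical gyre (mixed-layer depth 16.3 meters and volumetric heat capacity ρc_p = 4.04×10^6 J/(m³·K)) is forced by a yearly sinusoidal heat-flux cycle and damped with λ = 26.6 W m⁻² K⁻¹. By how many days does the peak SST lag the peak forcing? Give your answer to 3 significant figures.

Areal heat capacity C = ρc_p × D = 4.04×10^6 × 16.3 = 6.59×10^7 J m⁻² K⁻¹.
ω = 2π / 3.15×10^7 s = 1.99×10^-7 s⁻¹.
Phase lag φ = arctan(Cω/λ) = arctan(13.1/26.6) = 0.458 rad.
Time lag = φ / ω = 0.458 / 1.99×10^-7 = 2.30×10^6 s = 26.6 days.

26.6 days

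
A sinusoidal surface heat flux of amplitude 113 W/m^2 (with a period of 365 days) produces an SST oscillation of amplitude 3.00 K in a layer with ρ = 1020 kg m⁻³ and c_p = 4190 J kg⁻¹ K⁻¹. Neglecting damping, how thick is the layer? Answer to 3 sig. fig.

ω = 2π / 3.15×10^7 s = 1.99×10^-7 s⁻¹.
Required C = F₀ / (A ω) = 113 / (3.00 × 1.99×10^-7) = 1.89×10^8 J/(m²·K).
D = C / (ρ c_p) = 1.89×10^8 / (1020 × 4190) = 44.2 m.

44.2 m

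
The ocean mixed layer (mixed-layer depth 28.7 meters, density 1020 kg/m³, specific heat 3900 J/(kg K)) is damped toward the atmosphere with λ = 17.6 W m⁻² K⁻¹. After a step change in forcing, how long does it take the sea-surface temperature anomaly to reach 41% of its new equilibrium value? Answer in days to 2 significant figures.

Areal heat capacity C = ρ c_p D = 1020 × 3900 × 28.7 = 1.14×10^8 J/(m²·K).
τ = C / λ = 1.14×10^8 / 17.6 = 6.49×10^6 s.
Fraction reached: 1 − e^(−t/τ) = 0.41 ⇒ t = −τ ln(1 − 0.41) = τ × 0.528.
t = 3.42×10^6 s = 39.6 days.

40 days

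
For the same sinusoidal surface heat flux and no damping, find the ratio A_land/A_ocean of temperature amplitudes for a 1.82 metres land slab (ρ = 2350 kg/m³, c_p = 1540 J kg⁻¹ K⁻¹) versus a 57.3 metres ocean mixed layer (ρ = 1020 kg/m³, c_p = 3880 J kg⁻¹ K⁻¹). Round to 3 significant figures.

34.4

C_ocean = 1020 × 3880 × 57.3 = 2.27×10^8 J/(m²·K).
C_land = 2350 × 1540 × 1.82 = 6.59×10^6 J/(m²·K).
Undamped amplitude ∝ 1/C, so A_land/A_ocean = C_ocean/C_land = 34.4.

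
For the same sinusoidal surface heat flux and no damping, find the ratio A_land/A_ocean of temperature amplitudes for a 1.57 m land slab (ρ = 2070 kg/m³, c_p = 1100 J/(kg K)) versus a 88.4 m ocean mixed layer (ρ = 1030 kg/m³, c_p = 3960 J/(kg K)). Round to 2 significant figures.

C_ocean = 1030 × 3960 × 88.4 = 3.61×10^8 J/(m²·K).
C_land = 2070 × 1100 × 1.57 = 3.57×10^6 J/(m²·K).
Undamped amplitude ∝ 1/C, so A_land/A_ocean = C_ocean/C_land = 101.

100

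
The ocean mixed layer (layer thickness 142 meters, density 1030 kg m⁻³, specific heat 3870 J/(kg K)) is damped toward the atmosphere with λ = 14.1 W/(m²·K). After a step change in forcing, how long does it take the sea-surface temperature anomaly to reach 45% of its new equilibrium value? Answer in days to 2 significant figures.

280 days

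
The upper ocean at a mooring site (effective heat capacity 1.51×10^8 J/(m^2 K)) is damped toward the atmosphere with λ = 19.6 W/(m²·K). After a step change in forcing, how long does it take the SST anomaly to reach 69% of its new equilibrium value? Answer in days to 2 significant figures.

Areal heat capacity C = 1.51×10^8 J/(m^2 K) (given).
τ = C / λ = 1.51×10^8 / 19.6 = 7.70×10^6 s.
Fraction reached: 1 − e^(−t/τ) = 0.69 ⇒ t = −τ ln(1 − 0.69) = τ × 1.17.
t = 9.02×10^6 s = 104 days.

100 days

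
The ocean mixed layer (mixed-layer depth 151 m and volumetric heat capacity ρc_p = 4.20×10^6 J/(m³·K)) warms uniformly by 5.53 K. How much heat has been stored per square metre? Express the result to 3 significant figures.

Areal heat capacity C = ρc_p × D = 4.20×10^6 × 151 = 6.34×10^8 J/(m^2 K).
ΔQ = C ΔT = 6.34×10^8 × 5.53 = 3.51×10^9 J/m².

3.51×10^9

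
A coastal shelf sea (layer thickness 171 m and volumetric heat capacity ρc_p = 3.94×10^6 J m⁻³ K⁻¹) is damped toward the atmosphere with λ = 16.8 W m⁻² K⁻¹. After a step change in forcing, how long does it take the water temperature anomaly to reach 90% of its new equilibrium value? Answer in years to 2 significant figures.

Areal heat capacity C = ρc_p × D = 3.94×10^6 × 171 = 6.74×10^8 J/(m²·K).
τ = C / λ = 6.74×10^8 / 16.8 = 4.01×10^7 s.
Fraction reached: 1 − e^(−t/τ) = 0.90 ⇒ t = −τ ln(1 − 0.90) = τ × 2.30.
t = 9.23×10^7 s = 2.93 years.

2.9 years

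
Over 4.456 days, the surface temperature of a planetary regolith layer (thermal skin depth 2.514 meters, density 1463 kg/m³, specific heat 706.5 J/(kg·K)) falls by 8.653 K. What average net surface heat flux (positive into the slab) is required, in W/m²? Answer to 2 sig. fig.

-58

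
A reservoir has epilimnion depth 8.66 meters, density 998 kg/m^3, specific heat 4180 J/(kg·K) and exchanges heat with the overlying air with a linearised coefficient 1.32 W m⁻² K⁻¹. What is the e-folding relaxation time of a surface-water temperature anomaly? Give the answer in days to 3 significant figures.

Areal heat capacity C = ρ c_p D = 998 × 4180 × 8.66 = 3.61×10^7 J m⁻² K⁻¹.
Relaxation time τ = C / λ = 3.61×10^7 / 1.32 = 2.74×10^7 s.
In days: 2.74×10^7 s / (86400 s/day) = 317 days.

317 days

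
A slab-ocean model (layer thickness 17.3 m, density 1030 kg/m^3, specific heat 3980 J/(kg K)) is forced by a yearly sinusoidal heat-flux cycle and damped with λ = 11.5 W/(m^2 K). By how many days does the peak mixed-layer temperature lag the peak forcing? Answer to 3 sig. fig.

Areal heat capacity C = ρ c_p D = 1030 × 3980 × 17.3 = 7.09×10^7 J/(m²·K).
ω = 2π / 3.15×10^7 s = 1.99×10^-7 s⁻¹.
Phase lag φ = arctan(Cω/λ) = arctan(14.1/11.5) = 0.888 rad.
Time lag = φ / ω = 0.888 / 1.99×10^-7 = 4.46×10^6 s = 51.6 days.

51.6 days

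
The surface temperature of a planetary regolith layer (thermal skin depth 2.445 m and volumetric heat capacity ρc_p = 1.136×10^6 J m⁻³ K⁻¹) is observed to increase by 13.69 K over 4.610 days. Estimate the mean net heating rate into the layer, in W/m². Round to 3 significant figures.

95.5

Areal heat capacity C = ρc_p × D = 1.136×10^6 × 2.445 = 2.78×10^6 J/(m^2 K).
Required heat per unit area: Q = C ΔT = 2.78×10^6 × 13.69 = 3.80×10^7 J/m².
Flux F = Q / Δt = 3.80×10^7 / 3.98×10^5 s = 95.5 W/m².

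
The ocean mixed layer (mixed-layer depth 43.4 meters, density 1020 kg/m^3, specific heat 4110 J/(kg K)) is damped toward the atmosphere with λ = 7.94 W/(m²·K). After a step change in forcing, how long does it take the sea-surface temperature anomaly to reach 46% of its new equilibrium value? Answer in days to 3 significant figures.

Areal heat capacity C = ρ c_p D = 1020 × 4110 × 43.4 = 1.82×10^8 J m⁻² K⁻¹.
τ = C / λ = 1.82×10^8 / 7.94 = 2.29×10^7 s.
Fraction reached: 1 − e^(−t/τ) = 0.46 ⇒ t = −τ ln(1 − 0.46) = τ × 0.616.
t = 1.41×10^7 s = 163 days.

163 days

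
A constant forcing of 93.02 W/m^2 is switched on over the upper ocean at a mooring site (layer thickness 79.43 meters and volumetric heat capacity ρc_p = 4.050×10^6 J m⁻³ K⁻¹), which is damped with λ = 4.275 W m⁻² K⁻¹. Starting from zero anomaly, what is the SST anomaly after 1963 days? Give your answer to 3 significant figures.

Areal heat capacity C = ρc_p × D = 4.050×10^6 × 79.43 = 3.22×10^8 J/(m^2 K).
τ = C / λ = 3.22×10^8 / 4.275 = 7.52×10^7 s.
Equilibrium anomaly ΔT_eq = F / λ = 93.02 / 4.275 = 21.8 K.
t = 1963 days = 1.70×10^8 s, so t/τ = 2.25.
ΔT(t) = ΔT_eq (1 − e^(−t/τ)) = 21.8 × (1 − e^−2.25) = 19.5 K.

19.5 K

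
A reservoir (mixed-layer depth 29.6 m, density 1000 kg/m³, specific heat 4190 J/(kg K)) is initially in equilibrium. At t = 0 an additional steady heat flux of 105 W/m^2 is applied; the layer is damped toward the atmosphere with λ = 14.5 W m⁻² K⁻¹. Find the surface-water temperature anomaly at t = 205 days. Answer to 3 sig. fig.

6.33 K

Areal heat capacity C = ρ c_p D = 1000 × 4190 × 29.6 = 1.24×10^8 J/(m^2 K).
τ = C / λ = 1.24×10^8 / 14.5 = 8.55×10^6 s.
Equilibrium anomaly ΔT_eq = F / λ = 105 / 14.5 = 7.24 K.
t = 205 days = 1.77×10^7 s, so t/τ = 2.07.
ΔT(t) = ΔT_eq (1 − e^(−t/τ)) = 7.24 × (1 − e^−2.07) = 6.33 K.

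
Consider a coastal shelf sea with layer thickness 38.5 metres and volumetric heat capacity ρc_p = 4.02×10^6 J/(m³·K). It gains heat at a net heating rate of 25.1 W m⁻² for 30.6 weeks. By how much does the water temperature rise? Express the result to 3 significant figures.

Areal heat capacity C = ρc_p × D = 4.02×10^6 × 38.5 = 1.55×10^8 J/(m^2 K).
Net heat input Q = F Δt = 25.1 × (30.6 weeks × 6.048×10^5 s/week) = 4.65×10^8 J/m².
ΔT = Q / C = 4.65×10^8 / 1.55×10^8 = 3.00 K.

3.00 K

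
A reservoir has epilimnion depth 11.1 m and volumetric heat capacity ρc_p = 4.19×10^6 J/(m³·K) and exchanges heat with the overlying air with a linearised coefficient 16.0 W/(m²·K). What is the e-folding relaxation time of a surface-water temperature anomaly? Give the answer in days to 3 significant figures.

Areal heat capacity C = ρc_p × D = 4.19×10^6 × 11.1 = 4.65×10^7 J/(m^2 K).
Relaxation time τ = C / λ = 4.65×10^7 / 16.0 = 2.91×10^6 s.
In days: 2.91×10^6 s / (86400 s/day) = 33.6 days.

33.6 days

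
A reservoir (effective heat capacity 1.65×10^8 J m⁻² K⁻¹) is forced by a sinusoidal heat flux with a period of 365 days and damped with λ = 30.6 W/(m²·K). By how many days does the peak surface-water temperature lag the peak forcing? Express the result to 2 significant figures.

Areal heat capacity C = 1.65×10^8 J m⁻² K⁻¹ (given).
ω = 2π / 3.15×10^7 s = 1.99×10^-7 s⁻¹.
Phase lag φ = arctan(Cω/λ) = arctan(32.9/30.6) = 0.821 rad.
Time lag = φ / ω = 0.821 / 1.99×10^-7 = 4.12×10^6 s = 47.7 days.

48 days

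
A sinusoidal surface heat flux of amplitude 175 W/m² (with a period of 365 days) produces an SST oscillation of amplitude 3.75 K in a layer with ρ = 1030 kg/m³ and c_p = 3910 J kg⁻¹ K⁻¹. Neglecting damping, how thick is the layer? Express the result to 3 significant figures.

58.2 m

ω = 2π / 3.15×10^7 s = 1.99×10^-7 s⁻¹.
Required C = F₀ / (A ω) = 175 / (3.75 × 1.99×10^-7) = 2.34×10^8 J/(m²·K).
D = C / (ρ c_p) = 2.34×10^8 / (1030 × 3910) = 58.2 m.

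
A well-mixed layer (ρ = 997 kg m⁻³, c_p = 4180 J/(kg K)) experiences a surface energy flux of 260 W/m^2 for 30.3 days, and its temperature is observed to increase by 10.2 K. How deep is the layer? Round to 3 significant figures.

Heat input Q = F Δt = 260 × 2.62×10^6 s = 6.81×10^8 J/m².
Required areal heat capacity C = Q / ΔT = 6.67×10^7 J/(m²·K).
Depth D = C / (ρ c_p) = 6.67×10^7 / (997 × 4180) = 16.0 m.

16.0 m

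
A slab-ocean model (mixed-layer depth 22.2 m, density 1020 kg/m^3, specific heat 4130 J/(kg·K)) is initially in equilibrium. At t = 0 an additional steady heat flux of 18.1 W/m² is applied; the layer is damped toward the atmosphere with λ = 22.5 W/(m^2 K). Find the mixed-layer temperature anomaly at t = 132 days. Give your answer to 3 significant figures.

0.753 K

Areal heat capacity C = ρ c_p D = 1020 × 4130 × 22.2 = 9.35×10^7 J m⁻² K⁻¹.
τ = C / λ = 9.35×10^7 / 22.5 = 4.16×10^6 s.
Equilibrium anomaly ΔT_eq = F / λ = 18.1 / 22.5 = 0.804 K.
t = 132 days = 1.14×10^7 s, so t/τ = 2.74.
ΔT(t) = ΔT_eq (1 − e^(−t/τ)) = 0.804 × (1 − e^−2.74) = 0.753 K.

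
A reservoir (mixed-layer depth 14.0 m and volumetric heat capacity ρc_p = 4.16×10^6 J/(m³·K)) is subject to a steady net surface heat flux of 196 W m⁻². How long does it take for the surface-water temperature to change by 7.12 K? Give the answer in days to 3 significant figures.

24.5 days

Areal heat capacity C = ρc_p × D = 4.16×10^6 × 14.0 = 5.82×10^7 J/(m²·K).
Time required: Δt = C ΔT / F = 5.82×10^7 × 7.12 / 196 = 2.12×10^6 s.
In days: 2.12×10^6 s / (86400 s/day) = 24.5 days.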